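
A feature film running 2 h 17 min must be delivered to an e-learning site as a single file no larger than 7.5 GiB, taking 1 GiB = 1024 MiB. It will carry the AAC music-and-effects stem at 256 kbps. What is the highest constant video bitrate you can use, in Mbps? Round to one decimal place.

Budget: 7.5 GiB = 64424.5 Mb.
2 h 17 min = 137 min = 8220 s
Total bitrate budget: 64424.5 Mb / 8220 s = 7.838 Mbps.
Audio: 256 kbps = 0.256 Mbps.
Video: 7.838 − 0.256 = 7.582 Mbps.

7.6 Mbps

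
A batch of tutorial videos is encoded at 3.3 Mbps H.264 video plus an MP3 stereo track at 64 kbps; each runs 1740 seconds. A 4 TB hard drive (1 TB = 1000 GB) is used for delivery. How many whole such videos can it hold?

Audio: 64 kbps = 0.064 Mbps.
Total bitrate: 3.364 Mbps.
Per item: 3.364 Mbps × 1740 s = 5,853 Mb = 731.7 MB.
Capacity: 4 TB = 32,000,000 Mb; 5466.95 items → 5466 complete.

5466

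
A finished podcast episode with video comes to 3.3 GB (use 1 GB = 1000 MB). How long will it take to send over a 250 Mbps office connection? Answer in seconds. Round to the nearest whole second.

106 seconds

File: 3.3 GB = 26400.0 Mb.
At 250 Mbps: 26400.0 / 250 = 105.6 s ≈ 106 seconds.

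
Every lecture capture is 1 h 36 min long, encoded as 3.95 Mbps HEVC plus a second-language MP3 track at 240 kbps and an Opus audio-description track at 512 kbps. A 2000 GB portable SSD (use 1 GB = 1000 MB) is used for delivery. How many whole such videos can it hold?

1 h 36 min = 96 min = 5760 s
Audio total: 240 + 512 = 752 kbps = 0.752 Mbps.
Total bitrate: 4.702 Mbps.
Per item: 4.702 Mbps × 5760 s = 27,084 Mb = 3,385 MB.
Capacity: 2000 GB = 16,000,000 Mb; 590.77 items → 590 complete.

590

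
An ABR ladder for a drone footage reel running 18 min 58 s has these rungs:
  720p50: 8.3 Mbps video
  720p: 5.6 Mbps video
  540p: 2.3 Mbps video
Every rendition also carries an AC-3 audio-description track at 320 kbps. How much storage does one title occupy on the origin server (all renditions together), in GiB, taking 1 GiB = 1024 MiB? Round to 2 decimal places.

18 min 58 s = 1138 s
Audio: 320 kbps = 0.320 Mbps.
Sum of rendition bitrates: (8.3+0.320) + (5.6+0.320) + (2.3+0.320) = 17.160 Mbps.
× 1138 s = 19,528 Mb = 2,441 MB = 2.273 GiB.

2.27 GiB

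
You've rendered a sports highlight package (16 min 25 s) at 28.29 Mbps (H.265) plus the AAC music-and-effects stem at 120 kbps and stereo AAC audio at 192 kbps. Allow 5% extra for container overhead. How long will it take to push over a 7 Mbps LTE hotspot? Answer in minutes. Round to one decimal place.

70.4 minutes

16 min 25 s = 985 s
Audio total: 120 + 192 = 312 kbps = 0.312 Mbps.
Total bitrate: 28.602 Mbps.
File: 28.602 Mbps × 985 s = 28173.0 Mb.
With 5% container overhead: ×1.05. → 29581.6 Mb.
At 7 Mbps: 29581.6 / 7 = 4225.9 s ≈ 70.4 minutes.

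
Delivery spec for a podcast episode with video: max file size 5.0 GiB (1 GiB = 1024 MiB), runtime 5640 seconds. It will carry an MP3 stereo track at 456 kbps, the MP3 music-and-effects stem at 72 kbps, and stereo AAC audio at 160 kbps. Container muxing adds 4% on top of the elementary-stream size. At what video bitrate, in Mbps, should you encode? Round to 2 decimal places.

6.63 Mbps

Budget: 5.0 GiB = 42949.7 Mb.
Stream payload after overhead: 42949.7 / 1.04 = 41297.8 Mb.
Total bitrate budget: 41297.8 Mb / 5640 s = 7.322 Mbps.
Audio total: 456 + 72 + 160 = 688 kbps = 0.688 Mbps.
Video: 7.322 − 0.688 = 6.634 Mbps.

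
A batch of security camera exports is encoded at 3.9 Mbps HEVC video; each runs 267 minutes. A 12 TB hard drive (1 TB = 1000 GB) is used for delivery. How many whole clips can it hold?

267 min = 16020 s
Per item: 3.900 Mbps × 16020 s = 62,478 Mb = 7,810 MB.
Capacity: 12 TB = 96,000,000 Mb; 1536.54 items → 1536 complete.

1536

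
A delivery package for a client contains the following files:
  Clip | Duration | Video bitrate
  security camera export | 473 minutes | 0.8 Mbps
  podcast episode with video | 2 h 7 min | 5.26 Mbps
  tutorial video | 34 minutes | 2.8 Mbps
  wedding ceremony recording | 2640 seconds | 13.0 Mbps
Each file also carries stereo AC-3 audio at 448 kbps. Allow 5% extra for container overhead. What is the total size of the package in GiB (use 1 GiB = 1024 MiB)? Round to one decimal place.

Audio: 448 kbps = 0.448 Mbps.
security camera export: 1.248 Mbps × 28380 s × 1.05 = 37189.2 Mb
podcast episode with video: 5.708 Mbps × 7620 s × 1.05 = 45669.7 Mb
tutorial video: 3.248 Mbps × 2040 s × 1.05 = 6957.2 Mb
wedding ceremony recording: 13.448 Mbps × 2640 s × 1.05 = 37277.9 Mb
Total: 127093.9 Mb = 15886.7 MB.
= 14.80 GiB.

14.8 GiB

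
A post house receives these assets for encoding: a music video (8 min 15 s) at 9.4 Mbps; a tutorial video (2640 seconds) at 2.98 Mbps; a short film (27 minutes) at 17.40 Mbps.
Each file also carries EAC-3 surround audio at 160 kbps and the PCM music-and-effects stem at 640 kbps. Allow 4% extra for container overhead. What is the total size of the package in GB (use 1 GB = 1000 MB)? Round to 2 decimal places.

Audio total: 160 + 640 = 800 kbps = 0.800 Mbps.
music video: 10.200 Mbps × 495 s × 1.04 = 5251.0 Mb
tutorial video: 3.780 Mbps × 2640 s × 1.04 = 10378.4 Mb
short film: 18.200 Mbps × 1620 s × 1.04 = 30663.4 Mb
Total: 46292.7 Mb = 5786.6 MB.
= 5.787 GB.

5.79 GB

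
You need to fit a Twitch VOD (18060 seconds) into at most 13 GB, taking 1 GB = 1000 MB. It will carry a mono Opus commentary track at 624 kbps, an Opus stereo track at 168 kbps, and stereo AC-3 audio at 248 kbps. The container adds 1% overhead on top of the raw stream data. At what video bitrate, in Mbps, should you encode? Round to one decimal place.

4.7 Mbps

Budget: 13 GB = 104000.0 Mb.
Stream payload after overhead: 104000.0 / 1.01 = 102970.3 Mb.
Total bitrate budget: 102970.3 Mb / 18060 s = 5.702 Mbps.
Audio total: 624 + 168 + 248 = 1040 kbps = 1.040 Mbps.
Video: 5.702 − 1.040 = 4.662 Mbps.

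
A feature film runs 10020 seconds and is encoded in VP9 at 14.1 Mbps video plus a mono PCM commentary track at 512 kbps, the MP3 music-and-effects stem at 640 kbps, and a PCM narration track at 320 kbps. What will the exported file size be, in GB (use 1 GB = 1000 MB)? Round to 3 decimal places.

19.504 GB

Audio total: 512 + 640 + 320 = 1472 kbps = 1.472 Mbps.
Total bitrate: 14.1 + 1.472 = 15.572 Mbps.
Stream data: 15.572 Mbps × 10020 s = 156031.4 Mb.
156,031 Mb ÷ 8 = 19,504 MB → 19.50 GB.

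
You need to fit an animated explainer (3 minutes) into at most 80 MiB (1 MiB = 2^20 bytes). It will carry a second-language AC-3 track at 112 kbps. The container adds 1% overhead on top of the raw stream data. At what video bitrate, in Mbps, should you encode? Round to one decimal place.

3.6 Mbps

Budget: 80 MiB = 671.1 Mb.
Stream payload after overhead: 671.1 / 1.01 = 664.4 Mb.
3 min = 180 s
Total bitrate budget: 664.4 Mb / 180 s = 3.691 Mbps.
Audio: 112 kbps = 0.112 Mbps.
Video: 3.691 − 0.112 = 3.579 Mbps.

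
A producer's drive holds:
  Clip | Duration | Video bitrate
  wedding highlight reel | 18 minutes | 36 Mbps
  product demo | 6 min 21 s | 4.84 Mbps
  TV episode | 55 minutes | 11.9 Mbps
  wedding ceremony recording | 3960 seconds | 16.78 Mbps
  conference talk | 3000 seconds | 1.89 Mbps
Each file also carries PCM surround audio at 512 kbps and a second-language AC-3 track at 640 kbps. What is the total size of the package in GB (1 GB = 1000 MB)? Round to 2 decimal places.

20.70 GB

Audio total: 512 + 640 = 1152 kbps = 1.152 Mbps.
wedding highlight reel: 37.152 Mbps × 1080 s = 40124.2 Mb
product demo: 5.992 Mbps × 381 s = 2283.0 Mb
TV episode: 13.052 Mbps × 3300 s = 43071.6 Mb
wedding ceremony recording: 17.932 Mbps × 3960 s = 71010.7 Mb
conference talk: 3.042 Mbps × 3000 s = 9126.0 Mb
Total: 165615.4 Mb = 20701.9 MB.
= 20.70 GB.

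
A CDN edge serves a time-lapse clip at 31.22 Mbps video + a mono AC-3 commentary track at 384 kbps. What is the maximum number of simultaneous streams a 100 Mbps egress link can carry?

Audio: 384 kbps = 0.384 Mbps.
Per-viewer media rate: 31.604 Mbps.
100 Mbps = 100.0 Mbps; 100.0 / 31.604 = 3.16 → 3 viewers.

3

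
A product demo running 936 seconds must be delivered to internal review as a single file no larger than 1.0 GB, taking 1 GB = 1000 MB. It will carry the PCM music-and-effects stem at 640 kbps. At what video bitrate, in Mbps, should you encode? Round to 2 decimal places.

7.91 Mbps

Budget: 1.0 GB = 8000.0 Mb.
Total bitrate budget: 8000.0 Mb / 936 s = 8.547 Mbps.
Audio: 640 kbps = 0.640 Mbps.
Video: 8.547 − 0.640 = 7.907 Mbps.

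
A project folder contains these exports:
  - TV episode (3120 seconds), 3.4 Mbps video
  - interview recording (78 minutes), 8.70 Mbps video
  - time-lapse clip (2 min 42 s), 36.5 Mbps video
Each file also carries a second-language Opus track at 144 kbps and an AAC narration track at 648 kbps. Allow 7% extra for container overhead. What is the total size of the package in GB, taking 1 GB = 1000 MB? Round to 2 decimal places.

8.50 GB

Audio total: 144 + 648 = 792 kbps = 0.792 Mbps.
TV episode: 4.192 Mbps × 3120 s × 1.07 = 13994.6 Mb
interview recording: 9.492 Mbps × 4680 s × 1.07 = 47532.1 Mb
time-lapse clip: 37.292 Mbps × 162 s × 1.07 = 6464.2 Mb
Total: 67990.9 Mb = 8498.9 MB.
= 8.499 GB.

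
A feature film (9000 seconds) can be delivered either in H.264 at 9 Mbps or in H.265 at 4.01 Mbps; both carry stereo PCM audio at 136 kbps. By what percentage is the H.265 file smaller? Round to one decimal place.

Audio: 136 kbps = 0.136 Mbps.
H.264: 9.136 Mbps × 9000 s = 82224.0 Mb = 10.278 GB.
H.265: 4.146 Mbps × 9000 s = 37314.0 Mb = 4.664 GB.
Reduction: (1 − 4.664/10.278) × 100 = 54.62%.

54.6%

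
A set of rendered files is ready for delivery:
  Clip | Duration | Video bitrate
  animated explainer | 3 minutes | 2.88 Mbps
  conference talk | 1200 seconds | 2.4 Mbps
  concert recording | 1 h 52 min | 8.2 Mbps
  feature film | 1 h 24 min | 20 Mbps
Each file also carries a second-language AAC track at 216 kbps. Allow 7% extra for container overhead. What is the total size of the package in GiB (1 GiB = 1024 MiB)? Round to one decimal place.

Audio: 216 kbps = 0.216 Mbps.
animated explainer: 3.096 Mbps × 180 s × 1.07 = 596.3 Mb
conference talk: 2.616 Mbps × 1200 s × 1.07 = 3358.9 Mb
concert recording: 8.416 Mbps × 6720 s × 1.07 = 60514.4 Mb
feature film: 20.216 Mbps × 5040 s × 1.07 = 109020.8 Mb
Total: 173490.5 Mb = 21686.3 MB.
= 20.20 GiB.

20.2 GiB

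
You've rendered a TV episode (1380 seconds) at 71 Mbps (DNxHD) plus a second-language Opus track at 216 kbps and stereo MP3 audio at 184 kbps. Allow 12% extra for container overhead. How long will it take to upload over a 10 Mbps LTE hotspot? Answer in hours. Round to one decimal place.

3.1 hours

Audio total: 216 + 184 = 400 kbps = 0.400 Mbps.
Total bitrate: 71.400 Mbps.
File: 71.400 Mbps × 1380 s = 98532.0 Mb.
With 12% container overhead: ×1.12. → 110355.8 Mb.
At 10 Mbps: 110355.8 / 10 = 11035.6 s ≈ 3.07 hours.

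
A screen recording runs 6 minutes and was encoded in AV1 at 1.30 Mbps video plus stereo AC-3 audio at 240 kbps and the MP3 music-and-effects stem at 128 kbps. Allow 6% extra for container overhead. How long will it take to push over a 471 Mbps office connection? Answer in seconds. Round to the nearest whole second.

6 min = 360 s
Audio total: 240 + 128 = 368 kbps = 0.368 Mbps.
Total bitrate: 1.668 Mbps.
File: 1.668 Mbps × 360 s = 600.5 Mb.
With 6% container overhead: ×1.06. → 636.5 Mb.
At 471 Mbps: 636.5 / 471 = 1.4 s ≈ 1.35 seconds.

1 seconds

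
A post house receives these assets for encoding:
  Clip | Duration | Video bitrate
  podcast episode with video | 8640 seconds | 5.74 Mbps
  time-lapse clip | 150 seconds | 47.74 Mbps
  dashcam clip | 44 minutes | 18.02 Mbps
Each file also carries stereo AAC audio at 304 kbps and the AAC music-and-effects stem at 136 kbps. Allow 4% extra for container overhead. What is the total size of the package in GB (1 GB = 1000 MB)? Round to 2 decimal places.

Audio total: 304 + 136 = 440 kbps = 0.440 Mbps.
podcast episode with video: 6.180 Mbps × 8640 s × 1.04 = 55531.0 Mb
time-lapse clip: 48.180 Mbps × 150 s × 1.04 = 7516.1 Mb
dashcam clip: 18.460 Mbps × 2640 s × 1.04 = 50683.8 Mb
Total: 113730.9 Mb = 14216.4 MB.
= 14.22 GB.

14.22 GB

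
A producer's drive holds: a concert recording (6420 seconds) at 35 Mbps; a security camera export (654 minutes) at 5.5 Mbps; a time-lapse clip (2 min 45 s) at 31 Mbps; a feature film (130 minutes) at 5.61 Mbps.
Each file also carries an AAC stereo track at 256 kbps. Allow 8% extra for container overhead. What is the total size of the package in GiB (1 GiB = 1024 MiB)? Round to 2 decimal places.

63.26 GiB

Audio: 256 kbps = 0.256 Mbps.
concert recording: 35.256 Mbps × 6420 s × 1.08 = 244451.0 Mb
security camera export: 5.756 Mbps × 39240 s × 1.08 = 243934.7 Mb
time-lapse clip: 31.256 Mbps × 165 s × 1.08 = 5569.8 Mb
feature film: 5.866 Mbps × 7800 s × 1.08 = 49415.2 Mb
Total: 543370.7 Mb = 67921.3 MB.
= 63.26 GiB.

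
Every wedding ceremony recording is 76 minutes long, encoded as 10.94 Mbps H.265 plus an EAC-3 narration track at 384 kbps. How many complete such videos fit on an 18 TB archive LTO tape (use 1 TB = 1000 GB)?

2788

76 min = 4560 s
Audio: 384 kbps = 0.384 Mbps.
Total bitrate: 11.324 Mbps.
Per item: 11.324 Mbps × 4560 s = 51,637 Mb = 6,455 MB.
Capacity: 18 TB = 144,000,000 Mb; 2788.67 items → 2788 complete.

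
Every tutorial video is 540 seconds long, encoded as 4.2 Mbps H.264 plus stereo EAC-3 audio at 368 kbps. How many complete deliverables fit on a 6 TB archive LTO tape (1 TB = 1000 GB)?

Audio: 368 kbps = 0.368 Mbps.
Total bitrate: 4.568 Mbps.
Per item: 4.568 Mbps × 540 s = 2,467 Mb = 308.3 MB.
Capacity: 6 TB = 48,000,000 Mb; 19459.04 items → 19459 complete.

19459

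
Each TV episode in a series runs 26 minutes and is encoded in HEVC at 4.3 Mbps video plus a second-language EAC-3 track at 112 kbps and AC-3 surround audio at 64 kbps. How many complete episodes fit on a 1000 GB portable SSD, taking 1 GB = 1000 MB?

26 min = 1560 s
Audio total: 112 + 64 = 176 kbps = 0.176 Mbps.
Total bitrate: 4.476 Mbps.
Per item: 4.476 Mbps × 1560 s = 6,983 Mb = 872.8 MB.
Capacity: 1000 GB = 8,000,000 Mb; 1145.71 items → 1145 complete.

1145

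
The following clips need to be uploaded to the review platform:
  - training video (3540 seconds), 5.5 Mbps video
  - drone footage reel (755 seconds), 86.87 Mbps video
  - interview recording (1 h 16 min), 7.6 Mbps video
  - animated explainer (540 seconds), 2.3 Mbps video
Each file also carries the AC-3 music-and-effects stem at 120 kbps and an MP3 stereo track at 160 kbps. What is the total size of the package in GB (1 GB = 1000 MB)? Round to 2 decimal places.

15.45 GB

Audio total: 120 + 160 = 280 kbps = 0.280 Mbps.
training video: 5.780 Mbps × 3540 s = 20461.2 Mb
drone footage reel: 87.150 Mbps × 755 s = 65798.2 Mb
interview recording: 7.880 Mbps × 4560 s = 35932.8 Mb
animated explainer: 2.580 Mbps × 540 s = 1393.2 Mb
Total: 123585.4 Mb = 15448.2 MB.
= 15.45 GB.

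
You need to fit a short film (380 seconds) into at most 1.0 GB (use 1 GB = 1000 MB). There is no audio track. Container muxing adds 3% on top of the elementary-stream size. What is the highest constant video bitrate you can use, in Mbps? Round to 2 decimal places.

Budget: 1.0 GB = 8000.0 Mb.
Stream payload after overhead: 8000.0 / 1.03 = 7767.0 Mb.
Total bitrate budget: 7767.0 Mb / 380 s = 20.439 Mbps.

20.44 Mbps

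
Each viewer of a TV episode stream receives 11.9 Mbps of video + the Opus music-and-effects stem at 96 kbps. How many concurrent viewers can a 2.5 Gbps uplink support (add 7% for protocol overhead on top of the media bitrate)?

Audio: 96 kbps = 0.096 Mbps.
Per-viewer media rate: 11.996 Mbps.
On the wire with 7% overhead: 12.836 Mbps.
2.5 Gbps = 2,500 Mbps; 2,500 / 12.836 = 194.77 → 194 viewers.

194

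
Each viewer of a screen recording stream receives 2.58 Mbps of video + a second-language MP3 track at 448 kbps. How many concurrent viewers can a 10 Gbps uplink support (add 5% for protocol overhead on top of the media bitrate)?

3145

Audio: 448 kbps = 0.448 Mbps.
Per-viewer media rate: 3.028 Mbps.
On the wire with 5% overhead: 3.179 Mbps.
10 Gbps = 10,000 Mbps; 10,000 / 3.179 = 3145.25 → 3145 viewers.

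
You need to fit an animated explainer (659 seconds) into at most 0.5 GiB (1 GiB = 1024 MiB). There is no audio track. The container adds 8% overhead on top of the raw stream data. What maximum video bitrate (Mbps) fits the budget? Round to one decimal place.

6.0 Mbps

Budget: 0.5 GiB = 4295.0 Mb.
Stream payload after overhead: 4295.0 / 1.08 = 3976.8 Mb.
Total bitrate budget: 3976.8 Mb / 659 s = 6.035 Mbps.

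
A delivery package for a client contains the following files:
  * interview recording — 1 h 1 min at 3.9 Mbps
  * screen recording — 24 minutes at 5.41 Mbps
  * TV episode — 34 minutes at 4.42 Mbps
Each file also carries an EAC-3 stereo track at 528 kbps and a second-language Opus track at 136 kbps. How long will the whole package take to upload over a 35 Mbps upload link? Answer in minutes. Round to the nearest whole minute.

Audio total: 528 + 136 = 664 kbps = 0.664 Mbps.
interview recording: 4.564 Mbps × 3660 s = 16704.2 Mb
screen recording: 6.074 Mbps × 1440 s = 8746.6 Mb
TV episode: 5.084 Mbps × 2040 s = 10371.4 Mb
Total: 35822.2 Mb = 4477.8 MB.
At 35 Mbps: 35822.2 / 35 = 1023 s ≈ 17.1 minutes.

17 minutes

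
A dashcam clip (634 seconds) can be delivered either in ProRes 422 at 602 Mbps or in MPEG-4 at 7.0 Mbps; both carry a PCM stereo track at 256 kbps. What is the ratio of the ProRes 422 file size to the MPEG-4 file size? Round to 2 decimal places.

Audio: 256 kbps = 0.256 Mbps.
ProRes 422: 602.256 Mbps × 634 s = 381830.3 Mb = 47.729 GB.
MPEG-4: 7.256 Mbps × 634 s = 4600.3 Mb = 0.575 GB.
Ratio: 47.729 / 0.575 = 83.001.

83.00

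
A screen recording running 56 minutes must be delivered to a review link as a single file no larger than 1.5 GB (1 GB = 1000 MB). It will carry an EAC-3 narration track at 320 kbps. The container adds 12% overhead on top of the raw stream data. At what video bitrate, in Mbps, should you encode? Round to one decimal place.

Budget: 1.5 GB = 12000.0 Mb.
Stream payload after overhead: 12000.0 / 1.12 = 10714.3 Mb.
56 min = 3360 s
Total bitrate budget: 10714.3 Mb / 3360 s = 3.189 Mbps.
Audio: 320 kbps = 0.320 Mbps.
Video: 3.189 − 0.320 = 2.869 Mbps.

2.9 Mbps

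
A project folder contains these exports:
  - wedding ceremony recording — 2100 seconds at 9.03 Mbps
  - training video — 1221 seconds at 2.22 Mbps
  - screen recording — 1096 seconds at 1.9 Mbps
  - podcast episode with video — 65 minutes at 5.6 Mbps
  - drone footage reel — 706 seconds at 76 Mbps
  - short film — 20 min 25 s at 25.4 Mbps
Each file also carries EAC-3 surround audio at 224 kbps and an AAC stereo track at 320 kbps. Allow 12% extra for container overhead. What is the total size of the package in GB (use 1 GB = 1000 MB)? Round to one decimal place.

Audio total: 224 + 320 = 544 kbps = 0.544 Mbps.
wedding ceremony recording: 9.574 Mbps × 2100 s × 1.12 = 22518.0 Mb
training video: 2.764 Mbps × 1221 s × 1.12 = 3779.8 Mb
screen recording: 2.444 Mbps × 1096 s × 1.12 = 3000.1 Mb
podcast episode with video: 6.144 Mbps × 3900 s × 1.12 = 26837.0 Mb
drone footage reel: 76.544 Mbps × 706 s × 1.12 = 60524.9 Mb
short film: 25.944 Mbps × 1225 s × 1.12 = 35595.2 Mb
Total: 152255.0 Mb = 19031.9 MB.
= 19.03 GB.

19.0 GB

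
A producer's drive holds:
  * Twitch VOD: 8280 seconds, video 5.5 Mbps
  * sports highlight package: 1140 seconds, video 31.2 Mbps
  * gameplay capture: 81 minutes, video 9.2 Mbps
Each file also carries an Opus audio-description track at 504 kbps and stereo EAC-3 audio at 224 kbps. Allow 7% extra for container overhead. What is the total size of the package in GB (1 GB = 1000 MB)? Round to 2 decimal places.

Audio total: 504 + 224 = 728 kbps = 0.728 Mbps.
Twitch VOD: 6.228 Mbps × 8280 s × 1.07 = 55177.6 Mb
sports highlight package: 31.928 Mbps × 1140 s × 1.07 = 38945.8 Mb
gameplay capture: 9.928 Mbps × 4860 s × 1.07 = 51627.6 Mb
Total: 145750.9 Mb = 18218.9 MB.
= 18.22 GB.

18.22 GB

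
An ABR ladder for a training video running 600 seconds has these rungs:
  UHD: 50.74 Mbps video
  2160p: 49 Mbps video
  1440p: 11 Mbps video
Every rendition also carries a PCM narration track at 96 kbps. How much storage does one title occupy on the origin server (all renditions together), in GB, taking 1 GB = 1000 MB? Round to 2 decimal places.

8.33 GB

Audio: 96 kbps = 0.096 Mbps.
Sum of rendition bitrates: (50.74+0.096) + (49+0.096) + (11+0.096) = 111.028 Mbps.
× 600 s = 66,617 Mb = 8,327 MB = 8.327 GB.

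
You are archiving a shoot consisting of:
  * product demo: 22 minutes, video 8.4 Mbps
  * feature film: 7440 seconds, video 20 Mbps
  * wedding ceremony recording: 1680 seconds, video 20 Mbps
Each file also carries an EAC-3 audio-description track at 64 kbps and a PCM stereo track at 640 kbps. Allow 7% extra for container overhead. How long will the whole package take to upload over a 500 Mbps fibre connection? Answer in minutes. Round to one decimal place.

7.2 minutes

Audio total: 64 + 640 = 704 kbps = 0.704 Mbps.
product demo: 9.104 Mbps × 1320 s × 1.07 = 12858.5 Mb
feature film: 20.704 Mbps × 7440 s × 1.07 = 164820.4 Mb
wedding ceremony recording: 20.704 Mbps × 1680 s × 1.07 = 37217.5 Mb
Total: 214896.4 Mb = 26862.1 MB.
At 500 Mbps: 214896.4 / 500 = 430 s ≈ 7.16 minutes.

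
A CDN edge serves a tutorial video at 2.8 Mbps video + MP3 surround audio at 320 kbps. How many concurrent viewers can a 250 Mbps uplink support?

Audio: 320 kbps = 0.320 Mbps.
Per-viewer media rate: 3.120 Mbps.
250 Mbps = 250.0 Mbps; 250.0 / 3.120 = 80.13 → 80 viewers.

80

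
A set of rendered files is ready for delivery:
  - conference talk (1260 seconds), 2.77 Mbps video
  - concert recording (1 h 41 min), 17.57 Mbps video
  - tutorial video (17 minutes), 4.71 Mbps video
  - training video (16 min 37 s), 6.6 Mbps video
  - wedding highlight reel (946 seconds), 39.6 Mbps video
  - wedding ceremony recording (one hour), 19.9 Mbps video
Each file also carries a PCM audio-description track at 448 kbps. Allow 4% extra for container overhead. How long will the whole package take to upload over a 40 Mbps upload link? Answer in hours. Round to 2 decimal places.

1.71 hours

Audio: 448 kbps = 0.448 Mbps.
conference talk: 3.218 Mbps × 1260 s × 1.04 = 4216.9 Mb
concert recording: 18.018 Mbps × 6060 s × 1.04 = 113556.6 Mb
tutorial video: 5.158 Mbps × 1020 s × 1.04 = 5471.6 Mb
training video: 7.048 Mbps × 997 s × 1.04 = 7307.9 Mb
wedding highlight reel: 40.048 Mbps × 946 s × 1.04 = 39400.8 Mb
wedding ceremony recording: 20.348 Mbps × 3600 s × 1.04 = 76182.9 Mb
Total: 246136.8 Mb = 30767.1 MB.
At 40 Mbps: 246136.8 / 40 = 6153 s ≈ 1.71 hours.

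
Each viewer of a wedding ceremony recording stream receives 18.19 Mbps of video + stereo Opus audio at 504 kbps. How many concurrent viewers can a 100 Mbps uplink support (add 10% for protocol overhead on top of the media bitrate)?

Audio: 504 kbps = 0.504 Mbps.
Per-viewer media rate: 18.694 Mbps.
On the wire with 10% overhead: 20.563 Mbps.
100 Mbps = 100.0 Mbps; 100.0 / 20.563 = 4.86 → 4 viewers.

4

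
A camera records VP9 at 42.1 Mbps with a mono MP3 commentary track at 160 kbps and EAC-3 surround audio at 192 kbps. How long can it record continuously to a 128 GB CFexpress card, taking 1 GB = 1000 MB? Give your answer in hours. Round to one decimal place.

6.7 hours

Audio total: 160 + 192 = 352 kbps = 0.352 Mbps.
Total bitrate: 42.1 + 0.352 = 42.452 Mbps.
Capacity: 128 GB = 1,024,000 Mb.
Recording time: 1,024,000 / 42.452 = 24,121 s ≈ 6.70 hours.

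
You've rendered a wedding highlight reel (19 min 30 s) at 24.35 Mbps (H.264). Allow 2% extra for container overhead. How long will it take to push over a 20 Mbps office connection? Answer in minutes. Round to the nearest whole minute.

24 minutes

19 min 30 s = 1170 s
File: 24.350 Mbps × 1170 s = 28489.5 Mb.
With 2% container overhead: ×1.02. → 29059.3 Mb.
At 20 Mbps: 29059.3 / 20 = 1453.0 s ≈ 24.2 minutes.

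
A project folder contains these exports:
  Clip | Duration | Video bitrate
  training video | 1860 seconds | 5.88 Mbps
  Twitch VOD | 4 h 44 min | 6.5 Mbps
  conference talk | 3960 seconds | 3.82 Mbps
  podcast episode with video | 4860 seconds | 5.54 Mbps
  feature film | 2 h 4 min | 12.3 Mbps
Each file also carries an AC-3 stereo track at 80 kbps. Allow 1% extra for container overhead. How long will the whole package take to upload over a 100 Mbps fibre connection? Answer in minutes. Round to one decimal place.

Audio: 80 kbps = 0.080 Mbps.
training video: 5.960 Mbps × 1860 s × 1.01 = 11196.5 Mb
Twitch VOD: 6.580 Mbps × 17040 s × 1.01 = 113244.4 Mb
conference talk: 3.900 Mbps × 3960 s × 1.01 = 15598.4 Mb
podcast episode with video: 5.620 Mbps × 4860 s × 1.01 = 27586.3 Mb
feature film: 12.380 Mbps × 7440 s × 1.01 = 93028.3 Mb
Total: 260653.9 Mb = 32581.7 MB.
At 100 Mbps: 260653.9 / 100 = 2607 s ≈ 43.4 minutes.

43.4 minutes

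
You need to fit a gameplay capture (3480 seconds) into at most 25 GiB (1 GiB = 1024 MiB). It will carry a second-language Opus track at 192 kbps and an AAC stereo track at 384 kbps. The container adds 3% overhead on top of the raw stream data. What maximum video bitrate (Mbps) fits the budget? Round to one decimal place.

59.3 Mbps

Budget: 25 GiB = 214748.4 Mb.
Stream payload after overhead: 214748.4 / 1.03 = 208493.6 Mb.
Total bitrate budget: 208493.6 Mb / 3480 s = 59.912 Mbps.
Audio total: 192 + 384 = 576 kbps = 0.576 Mbps.
Video: 59.912 − 0.576 = 59.336 Mbps.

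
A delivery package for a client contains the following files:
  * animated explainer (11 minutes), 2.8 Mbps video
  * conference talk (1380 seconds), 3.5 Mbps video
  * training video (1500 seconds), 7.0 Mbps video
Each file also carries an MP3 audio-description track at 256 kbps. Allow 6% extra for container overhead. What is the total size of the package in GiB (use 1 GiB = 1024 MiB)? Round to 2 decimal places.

Audio: 256 kbps = 0.256 Mbps.
animated explainer: 3.056 Mbps × 660 s × 1.06 = 2138.0 Mb
conference talk: 3.756 Mbps × 1380 s × 1.06 = 5494.3 Mb
training video: 7.256 Mbps × 1500 s × 1.06 = 11537.0 Mb
Total: 19169.3 Mb = 2396.2 MB.
= 2.232 GiB.

2.23 GiB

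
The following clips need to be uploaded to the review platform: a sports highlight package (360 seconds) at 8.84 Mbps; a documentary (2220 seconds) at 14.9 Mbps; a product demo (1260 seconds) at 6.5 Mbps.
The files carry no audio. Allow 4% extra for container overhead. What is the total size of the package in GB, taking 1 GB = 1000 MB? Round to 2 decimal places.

5.78 GB

sports highlight package: 8.840 Mbps × 360 s × 1.04 = 3309.7 Mb
documentary: 14.900 Mbps × 2220 s × 1.04 = 34401.1 Mb
product demo: 6.500 Mbps × 1260 s × 1.04 = 8517.6 Mb
Total: 46228.4 Mb = 5778.6 MB.
= 5.779 GB.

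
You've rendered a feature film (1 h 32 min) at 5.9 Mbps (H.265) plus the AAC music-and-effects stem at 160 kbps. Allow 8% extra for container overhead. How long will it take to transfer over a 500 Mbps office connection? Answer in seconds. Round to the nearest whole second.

72 seconds

1 h 32 min = 92 min = 5520 s
Audio: 160 kbps = 0.160 Mbps.
Total bitrate: 6.060 Mbps.
File: 6.060 Mbps × 5520 s = 33451.2 Mb.
With 8% container overhead: ×1.08. → 36127.3 Mb.
At 500 Mbps: 36127.3 / 500 = 72.3 s ≈ 72.3 seconds.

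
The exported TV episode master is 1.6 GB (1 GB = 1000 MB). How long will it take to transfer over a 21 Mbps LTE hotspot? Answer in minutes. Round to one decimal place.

10.2 minutes

File: 1.6 GB = 12800.0 Mb.
At 21 Mbps: 12800.0 / 21 = 609.5 s ≈ 10.2 minutes.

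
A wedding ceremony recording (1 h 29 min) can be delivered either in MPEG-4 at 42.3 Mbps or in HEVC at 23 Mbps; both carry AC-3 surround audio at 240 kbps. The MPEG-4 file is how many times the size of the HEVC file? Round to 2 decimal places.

1.83

1 h 29 min = 89 min = 5340 s
Audio: 240 kbps = 0.240 Mbps.
MPEG-4: 42.540 Mbps × 5340 s = 227163.6 Mb = 28.395 GB.
HEVC: 23.240 Mbps × 5340 s = 124101.6 Mb = 15.513 GB.
Ratio: 28.395 / 15.513 = 1.830.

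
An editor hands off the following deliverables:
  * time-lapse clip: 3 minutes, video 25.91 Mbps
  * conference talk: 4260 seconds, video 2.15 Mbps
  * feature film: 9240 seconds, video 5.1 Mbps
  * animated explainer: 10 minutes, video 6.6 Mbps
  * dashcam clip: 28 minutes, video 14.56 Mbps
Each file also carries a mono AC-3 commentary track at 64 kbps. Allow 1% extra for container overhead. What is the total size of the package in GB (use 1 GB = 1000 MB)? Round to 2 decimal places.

11.41 GB

Audio: 64 kbps = 0.064 Mbps.
time-lapse clip: 25.974 Mbps × 180 s × 1.01 = 4722.1 Mb
conference talk: 2.214 Mbps × 4260 s × 1.01 = 9526.0 Mb
feature film: 5.164 Mbps × 9240 s × 1.01 = 48192.5 Mb
animated explainer: 6.664 Mbps × 600 s × 1.01 = 4038.4 Mb
dashcam clip: 14.624 Mbps × 1680 s × 1.01 = 24814.0 Mb
Total: 91292.9 Mb = 11411.6 MB.
= 11.41 GB.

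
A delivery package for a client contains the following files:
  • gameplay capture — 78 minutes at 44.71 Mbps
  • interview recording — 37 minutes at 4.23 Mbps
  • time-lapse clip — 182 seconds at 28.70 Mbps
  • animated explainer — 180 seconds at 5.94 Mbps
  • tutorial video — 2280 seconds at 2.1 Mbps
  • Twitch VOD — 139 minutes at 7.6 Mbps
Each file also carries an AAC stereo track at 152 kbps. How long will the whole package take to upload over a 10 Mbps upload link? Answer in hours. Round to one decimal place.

Audio: 152 kbps = 0.152 Mbps.
gameplay capture: 44.862 Mbps × 4680 s = 209954.2 Mb
interview recording: 4.382 Mbps × 2220 s = 9728.0 Mb
time-lapse clip: 28.852 Mbps × 182 s = 5251.1 Mb
animated explainer: 6.092 Mbps × 180 s = 1096.6 Mb
tutorial video: 2.252 Mbps × 2280 s = 5134.6 Mb
Twitch VOD: 7.752 Mbps × 8340 s = 64651.7 Mb
Total: 295816.1 Mb = 36977.0 MB.
At 10 Mbps: 295816.1 / 10 = 29582 s ≈ 8.22 hours.

8.2 hours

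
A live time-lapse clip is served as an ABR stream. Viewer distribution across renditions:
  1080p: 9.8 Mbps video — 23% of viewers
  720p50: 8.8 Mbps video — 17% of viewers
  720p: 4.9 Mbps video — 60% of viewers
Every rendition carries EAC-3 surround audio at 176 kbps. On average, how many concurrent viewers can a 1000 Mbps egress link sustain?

145

Audio: 176 kbps = 0.176 Mbps.
Average per-viewer bitrate: 0.23×9.976 + 0.17×8.976 + 0.60×5.076 = 6.866 Mbps.
1000 Mbps = 1,000 Mbps; 1,000 / 6.866 = 145.65 → 145.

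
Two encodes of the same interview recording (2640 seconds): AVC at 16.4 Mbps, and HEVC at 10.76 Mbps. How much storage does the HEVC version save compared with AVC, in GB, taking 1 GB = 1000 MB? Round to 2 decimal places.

AVC: 16.400 Mbps × 2640 s = 43296.0 Mb = 5.412 GB.
HEVC: 10.760 Mbps × 2640 s = 28406.4 Mb = 3.551 GB.
Saving: 5.412 − 3.551 = 1.861 GB.

1.86 GB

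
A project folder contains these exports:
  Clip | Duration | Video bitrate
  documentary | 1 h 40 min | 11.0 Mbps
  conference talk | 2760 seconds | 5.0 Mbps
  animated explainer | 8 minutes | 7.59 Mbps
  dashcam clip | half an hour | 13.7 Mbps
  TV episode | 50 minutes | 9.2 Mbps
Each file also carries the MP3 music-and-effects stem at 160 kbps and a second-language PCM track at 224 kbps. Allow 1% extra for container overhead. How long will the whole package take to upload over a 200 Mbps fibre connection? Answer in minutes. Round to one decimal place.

11.9 minutes

Audio total: 160 + 224 = 384 kbps = 0.384 Mbps.
documentary: 11.384 Mbps × 6000 s × 1.01 = 68987.0 Mb
conference talk: 5.384 Mbps × 2760 s × 1.01 = 15008.4 Mb
animated explainer: 7.974 Mbps × 480 s × 1.01 = 3865.8 Mb
dashcam clip: 14.084 Mbps × 1800 s × 1.01 = 25604.7 Mb
TV episode: 9.584 Mbps × 3000 s × 1.01 = 29039.5 Mb
Total: 142505.5 Mb = 17813.2 MB.
At 200 Mbps: 142505.5 / 200 = 713 s ≈ 11.9 minutes.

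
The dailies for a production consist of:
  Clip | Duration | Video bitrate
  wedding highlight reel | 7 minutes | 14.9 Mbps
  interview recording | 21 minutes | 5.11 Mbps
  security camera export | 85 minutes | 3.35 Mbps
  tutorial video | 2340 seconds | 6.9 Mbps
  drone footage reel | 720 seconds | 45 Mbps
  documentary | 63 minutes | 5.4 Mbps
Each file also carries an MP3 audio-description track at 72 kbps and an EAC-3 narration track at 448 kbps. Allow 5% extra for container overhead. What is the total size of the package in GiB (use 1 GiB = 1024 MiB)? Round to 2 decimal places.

Audio total: 72 + 448 = 520 kbps = 0.520 Mbps.
wedding highlight reel: 15.420 Mbps × 420 s × 1.05 = 6800.2 Mb
interview recording: 5.630 Mbps × 1260 s × 1.05 = 7448.5 Mb
security camera export: 3.870 Mbps × 5100 s × 1.05 = 20723.8 Mb
tutorial video: 7.420 Mbps × 2340 s × 1.05 = 18230.9 Mb
drone footage reel: 45.520 Mbps × 720 s × 1.05 = 34413.1 Mb
documentary: 5.920 Mbps × 3780 s × 1.05 = 23496.5 Mb
Total: 111113.1 Mb = 13889.1 MB.
= 12.94 GiB.

12.94 GiB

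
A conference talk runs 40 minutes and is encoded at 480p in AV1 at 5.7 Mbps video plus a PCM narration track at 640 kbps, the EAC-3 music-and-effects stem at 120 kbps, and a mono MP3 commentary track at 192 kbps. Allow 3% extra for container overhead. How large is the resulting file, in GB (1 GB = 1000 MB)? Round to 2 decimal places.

2.06 GB

40 min = 2400 s
Audio total: 640 + 120 + 192 = 952 kbps = 0.952 Mbps.
Total bitrate: 5.7 + 0.952 = 6.652 Mbps.
Stream data: 6.652 Mbps × 2400 s = 15964.8 Mb.
With 3% container overhead: ×1.03.
16,444 Mb ÷ 8 = 2,055 MB → 2.055 GB.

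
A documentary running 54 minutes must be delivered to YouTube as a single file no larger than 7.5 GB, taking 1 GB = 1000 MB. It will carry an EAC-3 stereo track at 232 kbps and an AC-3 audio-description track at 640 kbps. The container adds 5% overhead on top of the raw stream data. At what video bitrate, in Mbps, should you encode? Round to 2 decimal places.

Budget: 7.5 GB = 60000.0 Mb.
Stream payload after overhead: 60000.0 / 1.05 = 57142.9 Mb.
54 min = 3240 s
Total bitrate budget: 57142.9 Mb / 3240 s = 17.637 Mbps.
Audio total: 232 + 640 = 872 kbps = 0.872 Mbps.
Video: 17.637 − 0.872 = 16.765 Mbps.

16.76 Mbps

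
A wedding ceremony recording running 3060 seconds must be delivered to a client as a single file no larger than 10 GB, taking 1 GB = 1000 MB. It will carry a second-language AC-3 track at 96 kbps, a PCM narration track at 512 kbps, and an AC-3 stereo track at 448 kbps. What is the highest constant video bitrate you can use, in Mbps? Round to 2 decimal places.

Budget: 10 GB = 80000.0 Mb.
Total bitrate budget: 80000.0 Mb / 3060 s = 26.144 Mbps.
Audio total: 96 + 512 + 448 = 1056 kbps = 1.056 Mbps.
Video: 26.144 − 1.056 = 25.088 Mbps.

25.09 Mbps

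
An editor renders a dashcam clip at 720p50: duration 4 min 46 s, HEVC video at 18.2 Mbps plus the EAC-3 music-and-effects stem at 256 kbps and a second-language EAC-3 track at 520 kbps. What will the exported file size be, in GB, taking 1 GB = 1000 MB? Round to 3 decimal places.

0.678 GB

4 min 46 s = 286 s
Audio total: 256 + 520 = 776 kbps = 0.776 Mbps.
Total bitrate: 18.2 + 0.776 = 18.976 Mbps.
Stream data: 18.976 Mbps × 286 s = 5427.1 Mb.
5,427 Mb ÷ 8 = 678.4 MB → 0.6784 GB.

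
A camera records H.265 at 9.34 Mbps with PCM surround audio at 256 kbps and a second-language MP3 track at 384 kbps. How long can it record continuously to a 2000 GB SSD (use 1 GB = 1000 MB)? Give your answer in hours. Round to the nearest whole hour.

Audio total: 256 + 384 = 640 kbps = 0.640 Mbps.
Total bitrate: 9.34 + 0.640 = 9.980 Mbps.
Capacity: 2000 GB = 16,000,000 Mb.
Recording time: 16,000,000 / 9.980 = 1,603,206 s ≈ 445 hours.

445 hours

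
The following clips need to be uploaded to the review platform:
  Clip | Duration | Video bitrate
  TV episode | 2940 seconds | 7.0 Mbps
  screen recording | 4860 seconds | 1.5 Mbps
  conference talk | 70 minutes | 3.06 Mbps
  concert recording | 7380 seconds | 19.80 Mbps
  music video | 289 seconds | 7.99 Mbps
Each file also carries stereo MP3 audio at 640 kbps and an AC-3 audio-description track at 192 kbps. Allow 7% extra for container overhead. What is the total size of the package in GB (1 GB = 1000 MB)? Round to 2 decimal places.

Audio total: 640 + 192 = 832 kbps = 0.832 Mbps.
TV episode: 7.832 Mbps × 2940 s × 1.07 = 24637.9 Mb
screen recording: 2.332 Mbps × 4860 s × 1.07 = 12126.9 Mb
conference talk: 3.892 Mbps × 4200 s × 1.07 = 17490.6 Mb
concert recording: 20.632 Mbps × 7380 s × 1.07 = 162922.7 Mb
music video: 8.822 Mbps × 289 s × 1.07 = 2728.0 Mb
Total: 219906.1 Mb = 27488.3 MB.
= 27.49 GB.

27.49 GB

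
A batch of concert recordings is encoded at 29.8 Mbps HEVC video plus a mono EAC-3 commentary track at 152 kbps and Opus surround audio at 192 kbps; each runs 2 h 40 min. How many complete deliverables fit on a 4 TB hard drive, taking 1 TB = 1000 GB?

110

2 h 40 min = 160 min = 9600 s
Audio total: 152 + 192 = 344 kbps = 0.344 Mbps.
Total bitrate: 30.144 Mbps.
Per item: 30.144 Mbps × 9600 s = 289,382 Mb = 36,173 MB.
Capacity: 4 TB = 32,000,000 Mb; 110.58 items → 110 complete.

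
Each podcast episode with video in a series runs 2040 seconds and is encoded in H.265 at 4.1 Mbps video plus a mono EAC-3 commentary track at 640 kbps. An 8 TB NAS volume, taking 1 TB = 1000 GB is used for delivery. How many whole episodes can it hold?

Audio: 640 kbps = 0.640 Mbps.
Total bitrate: 4.740 Mbps.
Per item: 4.740 Mbps × 2040 s = 9,670 Mb = 1,209 MB.
Capacity: 8 TB = 64,000,000 Mb; 6618.68 items → 6618 complete.

6618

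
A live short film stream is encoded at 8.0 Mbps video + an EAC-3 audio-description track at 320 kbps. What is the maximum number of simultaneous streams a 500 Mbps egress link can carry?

60

Audio: 320 kbps = 0.320 Mbps.
Per-viewer media rate: 8.320 Mbps.
500 Mbps = 500.0 Mbps; 500.0 / 8.320 = 60.10 → 60 viewers.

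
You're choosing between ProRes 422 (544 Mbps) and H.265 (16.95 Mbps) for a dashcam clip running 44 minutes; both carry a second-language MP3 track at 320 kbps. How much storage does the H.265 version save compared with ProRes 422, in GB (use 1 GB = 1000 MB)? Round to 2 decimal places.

44 min = 2640 s
Audio: 320 kbps = 0.320 Mbps.
ProRes 422: 544.320 Mbps × 2640 s = 1437004.8 Mb = 179.626 GB.
H.265: 17.270 Mbps × 2640 s = 45592.8 Mb = 5.699 GB.
Saving: 179.626 − 5.699 = 173.927 GB.

173.93 GB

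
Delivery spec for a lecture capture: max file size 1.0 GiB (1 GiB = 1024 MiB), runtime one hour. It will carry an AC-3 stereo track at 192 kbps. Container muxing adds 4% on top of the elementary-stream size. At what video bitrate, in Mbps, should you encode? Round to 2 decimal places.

Budget: 1.0 GiB = 8589.9 Mb.
Stream payload after overhead: 8589.9 / 1.04 = 8259.6 Mb.
1 h = 3600 s
Total bitrate budget: 8259.6 Mb / 3600 s = 2.294 Mbps.
Audio: 192 kbps = 0.192 Mbps.
Video: 2.294 − 0.192 = 2.102 Mbps.

2.10 Mbps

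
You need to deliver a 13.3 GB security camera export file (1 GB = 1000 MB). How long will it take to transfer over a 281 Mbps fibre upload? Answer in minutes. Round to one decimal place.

File: 13.3 GB = 106400.0 Mb.
At 281 Mbps: 106400.0 / 281 = 378.6 s ≈ 6.31 minutes.

6.3 minutes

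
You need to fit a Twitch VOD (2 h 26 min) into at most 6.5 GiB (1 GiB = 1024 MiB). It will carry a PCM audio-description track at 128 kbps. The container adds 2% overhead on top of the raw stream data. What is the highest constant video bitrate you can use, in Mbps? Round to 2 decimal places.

Budget: 6.5 GiB = 55834.6 Mb.
Stream payload after overhead: 55834.6 / 1.02 = 54739.8 Mb.
2 h 26 min = 146 min = 8760 s
Total bitrate budget: 54739.8 Mb / 8760 s = 6.249 Mbps.
Audio: 128 kbps = 0.128 Mbps.
Video: 6.249 − 0.128 = 6.121 Mbps.

6.12 Mbps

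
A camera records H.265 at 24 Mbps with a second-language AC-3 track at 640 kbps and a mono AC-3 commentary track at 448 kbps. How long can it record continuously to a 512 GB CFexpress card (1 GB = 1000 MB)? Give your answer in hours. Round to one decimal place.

45.4 hours

Audio total: 640 + 448 = 1088 kbps = 1.088 Mbps.
Total bitrate: 24 + 1.088 = 25.088 Mbps.
Capacity: 512 GB = 4,096,000 Mb.
Recording time: 4,096,000 / 25.088 = 163,265 s ≈ 45.4 hours.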